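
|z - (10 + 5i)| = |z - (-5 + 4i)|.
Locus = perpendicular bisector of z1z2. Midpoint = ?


Equal distances means the locus is the perpendicular bisector of z1 and z2.
Midpoint = ((10+(-5))/2, (5+4)/2) = (2.5000, 4.5000)

Perpendicular bisector through (2.5000, 4.5000)


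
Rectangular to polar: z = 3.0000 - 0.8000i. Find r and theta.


r = sqrt(9+0.64) = sqrt(9.64) = 3.1048
theta = atan2(-0.8, 3) = -14.9314 degrees

r = 3.1048, theta = -14.9314 degrees


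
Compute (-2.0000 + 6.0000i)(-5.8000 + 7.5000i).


Real = -2*(-5.8) - 6*7.5 = 11.6 - 45 = -33.4
Imag = -2*7.5 - (5.8)*6 = -15 - (34.8) = -49.8

-33.4000 - 49.8000i


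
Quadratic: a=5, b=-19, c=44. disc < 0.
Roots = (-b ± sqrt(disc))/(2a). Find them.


disc = (-19)^2 - 4*5*44 = 361 - 880 = -519
sqrt(|disc|) = sqrt(519) = 22.7816
Real part = 19/(2*5) = 1.9000
Imag part = 22.7816/(2*5) = 2.2782

1.9000 ± 2.2782i


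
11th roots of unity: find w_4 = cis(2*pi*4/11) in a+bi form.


Angle = 360*4/11 = 130.9091°
a = cos(130.9091°) = -0.6549
b = sin(130.9091°) = 0.7557

-0.6549 + 0.7557i


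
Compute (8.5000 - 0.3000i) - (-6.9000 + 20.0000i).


Real: 8.5 + 6.9 = 15.4
Imag: -0.3 - 20 = -20.3

15.4000 - 20.3000i


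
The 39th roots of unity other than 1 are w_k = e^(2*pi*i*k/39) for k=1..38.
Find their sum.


With w = e^(2*pi*i/39), all 39 of the 39th roots of unity w^0 = 1, w, ..., w^(38) sum to 0: 1 + w + ... + w^(38) = (1 - w^39)/(1 - w) = 0 since w^39 = 1, w ≠ 1.
Removing the root 1: w + w^2 + ... + w^(38) = 0 - 1 = -1

Sum = -1


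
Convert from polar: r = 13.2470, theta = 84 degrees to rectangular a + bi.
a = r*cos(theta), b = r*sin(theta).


a = 13.2470*cos(84°) = 13.2470*0.10453 = 1.3847
b = 13.2470*sin(84°) = 13.2470*0.99452 = 13.1744

1.3847 + 13.1744i


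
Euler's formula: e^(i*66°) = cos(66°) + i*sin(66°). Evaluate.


cos(66°) = 0.4067
sin(66°) = 0.9135

e^(i*66°) = 0.4067 + 0.9135i


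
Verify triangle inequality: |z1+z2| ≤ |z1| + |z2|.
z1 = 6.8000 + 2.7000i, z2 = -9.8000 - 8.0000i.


|z1| = sqrt(6.8^2 + 2.7^2) = sqrt(53.53) = 7.3164
|z2| = sqrt((-9.8)^2 + (-8)^2) = sqrt(160.04) = 12.6507
z1+z2 = -3.0000 - 5.3000i
|z1+z2| = sqrt(37.09) = 6.0902
|z1|+|z2| = 7.3164 + 12.6507 = 19.9671

|z1+z2| = 6.0902 ≤ |z1|+|z2| = 19.9671 (verified)


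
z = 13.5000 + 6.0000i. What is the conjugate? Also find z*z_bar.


z_bar = 13.5000 - 6.0000i
z*z_bar = 13.5^2 + 6^2 = 182.25 + 36 = 218.25

z_bar = 13.5000 - 6.0000i, z*z_bar = 218.25


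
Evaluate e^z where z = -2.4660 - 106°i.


e^-2.4660 = 0.0849
cos(-106°) = -0.2756
sin(-106°) = -0.9613
Real = 0.0849*(-0.2756) = -0.0234
Imag = 0.0849*(-0.9613) = -0.0816

-0.0234 - 0.0816i


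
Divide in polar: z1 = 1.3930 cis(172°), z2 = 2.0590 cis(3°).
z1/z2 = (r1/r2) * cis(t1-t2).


r = 1.3930 / 2.0590 = 0.6765
theta = 172° - 3° = 169° = 169° (mod 360)

0.6765 cis(169°)


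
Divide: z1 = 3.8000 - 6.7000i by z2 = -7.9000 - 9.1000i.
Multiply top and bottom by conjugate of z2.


Conjugate of z2 = -7.9000 + 9.1000i
Numerator: (3.8000 - 6.7000i)(-7.9000 + 9.1000i) = 30.9500 + 87.5100i
Denominator: (-7.9)^2 + (-9.1)^2 = 145.22
Result = (30.9500 + 87.5100i)/145.22

0.2131 + 0.6026i


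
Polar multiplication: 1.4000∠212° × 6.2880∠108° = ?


r = 1.4000 * 6.2880 = 8.8032
theta = 212° + 108° = 320° = 320° (mod 360)

8.8032 cis(320°)


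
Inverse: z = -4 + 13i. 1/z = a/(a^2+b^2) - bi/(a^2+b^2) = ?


|z|^2 = 16+169 = 185
1/z = (-4 - 13i)/185

1/z = -0.0216 - 0.0703i


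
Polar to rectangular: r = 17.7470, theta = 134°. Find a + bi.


a = 17.7470*cos(134°) = 17.7470*(-0.69466) = -12.3281
b = 17.7470*sin(134°) = 17.7470*0.71934 = 12.7661

-12.3281 + 12.7661i


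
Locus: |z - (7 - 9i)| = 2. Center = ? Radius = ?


|z - z0| = r is a circle with center z0 and radius r.
Center = (7, -9), radius = 2

Circle with center (7, -9) and radius 2


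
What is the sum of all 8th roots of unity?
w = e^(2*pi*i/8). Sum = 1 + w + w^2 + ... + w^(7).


The sum of all 8th roots of unity is 0.
Geometric series: (1 - w^8)/(1 - w) = (1-1)/(1-w) = 0 since w^8 = 1, w ≠ 1.
Alternatively: coefficient of z^7 in z^8 - 1 is 0.

0


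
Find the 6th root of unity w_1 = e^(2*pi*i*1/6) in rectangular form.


Angle = 360*1/6 = 60°
a = cos(60°) = 0.5000
b = sin(60°) = 0.8660

0.5000 + 0.8660i


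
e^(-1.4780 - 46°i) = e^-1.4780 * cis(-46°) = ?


e^-1.4780 = 0.22809
cos(-46°) = 0.69466
sin(-46°) = -0.7193
Real = 0.22809*0.69466 = 0.1584
Imag = 0.22809*(-0.7193) = -0.1641

0.1584 - 0.1641i


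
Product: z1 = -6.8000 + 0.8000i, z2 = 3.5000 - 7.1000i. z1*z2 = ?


Real = -6.8*3.5 - 0.8*(-7.1) = -23.8 - (-5.68) = -18.12
Imag = -6.8*(-7.1) + 3.5*0.8 = 48.28 + 2.8 = 51.08

-18.1200 + 51.0800i


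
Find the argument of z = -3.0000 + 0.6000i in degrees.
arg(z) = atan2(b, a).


Re = -3, Im = 0.6
arg = atan2(0.6, -3) = 168.6901 degrees

arg(z) = 168.6901 degrees


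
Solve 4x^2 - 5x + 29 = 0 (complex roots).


disc = (-5)^2 - 4*4*29 = 25 - 464 = -439
sqrt(|disc|) = sqrt(439) = 20.9523
Real part = 5/(2*4) = 0.6250
Imag part = 20.9523/(2*4) = 2.6190

0.6250 ± 2.6190i


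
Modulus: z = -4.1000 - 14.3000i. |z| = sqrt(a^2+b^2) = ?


|z| = sqrt((-4.1)^2 + (-14.3)^2) = sqrt(16.81 + 204.49) = sqrt(221.3) = 14.8762

|z| = 14.8762


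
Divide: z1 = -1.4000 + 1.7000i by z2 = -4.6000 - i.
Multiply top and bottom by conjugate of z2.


Conjugate of z2 = -4.6000 + i
Numerator: (-1.4000 + 1.7000i)(-4.6000 + i) = 4.7400 - 9.2200i
Denominator: (-4.6)^2 + (-1)^2 = 22.16
Result = (4.7400 - 9.2200i)/22.16

0.2139 - 0.4161i


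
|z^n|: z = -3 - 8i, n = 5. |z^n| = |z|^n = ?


|z| = sqrt(9+64) = sqrt(73) = 8.5440
|z^5| = |z|^5 = (sqrt(73))^5 = 73^2 * sqrt(73) = 5329*sqrt(73)

|z^5| = 5329*sqrt(73) ≈ 45530.9960


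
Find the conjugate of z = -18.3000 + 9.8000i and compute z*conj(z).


z_bar = -18.3000 - 9.8000i
z*z_bar = (-18.3)^2 + 9.8^2 = 334.89 + 96.04 = 430.93

z_bar = -18.3000 - 9.8000i, z*z_bar = 430.93


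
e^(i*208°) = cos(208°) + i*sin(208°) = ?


cos(208°) = -0.8829
sin(208°) = -0.4695

e^(i*208°) = -0.8829 - 0.4695i


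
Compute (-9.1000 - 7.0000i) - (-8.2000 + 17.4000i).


Real: -9.1 + 8.2 = -0.9
Imag: -7 - 17.4 = -24.4

-0.9000 - 24.4000i


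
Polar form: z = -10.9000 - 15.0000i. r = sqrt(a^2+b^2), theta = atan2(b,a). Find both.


r = sqrt(118.81+225) = sqrt(343.81) = 18.5421
theta = atan2(-15, -10.9) = -126.0047 degrees

r = 18.5421, theta = -126.0047 degrees


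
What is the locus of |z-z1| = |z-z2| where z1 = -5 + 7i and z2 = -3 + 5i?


Equal distances means the locus is the perpendicular bisector of z1 and z2.
Midpoint = ((-5+(-3))/2, (7+5)/2) = (-4.0000, 6.0000)

Perpendicular bisector through (-4.0000, 6.0000)


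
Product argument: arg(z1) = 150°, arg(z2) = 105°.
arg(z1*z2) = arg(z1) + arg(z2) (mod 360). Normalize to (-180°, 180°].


arg(z1*z2) = 150° + 105° = 255°
Normalized to (-180°, 180°]: -105°

-105°


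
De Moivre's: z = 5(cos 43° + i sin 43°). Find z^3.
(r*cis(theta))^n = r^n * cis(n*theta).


r^3 = 5^3 = 125
n*theta = 3*43° = 129° = 129° (mod 360)
a = 125*cos(129°) = -78.6650
b = 125*sin(129°) = 97.1432

125 cis(129°) = -78.6650 + 97.1432i


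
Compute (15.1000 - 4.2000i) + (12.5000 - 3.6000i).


Real: 15.1 + 12.5 = 27.6
Imag: -4.2 - 3.6 = -7.8

27.6000 - 7.8000i


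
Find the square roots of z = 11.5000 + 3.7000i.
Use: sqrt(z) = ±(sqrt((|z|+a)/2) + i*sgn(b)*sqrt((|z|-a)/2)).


|z| = sqrt(132.25+13.69) = 12.0806
sqrt((|z|+a)/2) = sqrt((12.0806+11.5)/2) = sqrt(11.7903) = 3.4337
sqrt((|z|-a)/2) = sqrt((12.0806-11.5)/2) = sqrt(0.2903) = 0.5388

±(3.4337 + 0.5388i) i.e. 3.4337 + 0.5388i and -3.4337 - 0.5388i


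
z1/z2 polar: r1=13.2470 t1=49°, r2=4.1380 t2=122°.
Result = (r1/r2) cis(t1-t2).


r = 13.2470 / 4.1380 = 3.2013
theta = 49° - 122° = -73° = 287° (mod 360)

3.2013 cis(287°)


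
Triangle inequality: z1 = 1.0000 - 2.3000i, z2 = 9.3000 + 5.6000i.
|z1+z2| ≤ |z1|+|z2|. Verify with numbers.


|z1| = sqrt(1^2 + (-2.3)^2) = sqrt(6.29) = 2.5080
|z2| = sqrt(9.3^2 + 5.6^2) = sqrt(117.85) = 10.8559
z1+z2 = 10.3000 + 3.3000i
|z1+z2| = sqrt(116.98) = 10.8157
|z1|+|z2| = 2.5080 + 10.8559 = 13.3639

|z1+z2| = 10.8157 ≤ |z1|+|z2| = 13.3639 (verified)


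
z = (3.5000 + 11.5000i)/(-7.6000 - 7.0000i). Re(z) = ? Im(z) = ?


Multiply by conjugate: (3.5000 + 11.5000i)(-7.6000 + 7.0000i) / ((-7.6)^2 + (-7)^2)
Numerator real = 3.5*(-7.6) + 11.5*(-7) = -107.1
Numerator imag = 11.5*(-7.6) - 3.5*(-7) = -62.9
Denominator = 106.76
Re(z) = -107.1/106.76 = -1.0032
Im(z) = -62.9/106.76 = -0.5892

Re(z) = -1.0032, Im(z) = -0.5892


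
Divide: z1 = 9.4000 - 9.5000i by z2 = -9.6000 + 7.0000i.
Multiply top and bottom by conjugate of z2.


Conjugate of z2 = -9.6000 - 7.0000i
Numerator: (9.4000 - 9.5000i)(-9.6000 - 7.0000i) = -156.7400 + 25.4000i
Denominator: (-9.6)^2 + 7^2 = 141.16
Result = (-156.7400 + 25.4000i)/141.16

-1.1104 + 0.1799i


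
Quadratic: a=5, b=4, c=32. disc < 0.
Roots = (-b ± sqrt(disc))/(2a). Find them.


disc = 4^2 - 4*5*32 = 16 - 640 = -624
sqrt(|disc|) = sqrt(624) = 24.9800
Real part = -4/(2*5) = -0.4000
Imag part = 24.9800/(2*5) = 2.4980

-0.4000 ± 2.4980i


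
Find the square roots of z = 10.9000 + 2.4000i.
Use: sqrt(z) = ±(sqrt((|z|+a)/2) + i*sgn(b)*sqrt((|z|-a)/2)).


|z| = sqrt(118.81+5.76) = 11.1611
sqrt((|z|+a)/2) = sqrt((11.1611+10.9)/2) = sqrt(11.0305) = 3.3212
sqrt((|z|-a)/2) = sqrt((11.1611-10.9)/2) = sqrt(0.1305) = 0.3613

±(3.3212 + 0.3613i) i.e. 3.3212 + 0.3613i and -3.3212 - 0.3613i


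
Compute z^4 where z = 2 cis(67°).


r^4 = 2^4 = 16
n*theta = 4*67° = 268° = 268° (mod 360)
a = 16*cos(268°) = -0.5584
b = 16*sin(268°) = -15.9903

16 cis(268°) = -0.5584 - 15.9903i


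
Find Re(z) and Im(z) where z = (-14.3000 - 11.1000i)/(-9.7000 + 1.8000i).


Multiply by conjugate: (-14.3000 - 11.1000i)(-9.7000 - 1.8000i) / ((-9.7)^2 + 1.8^2)
Numerator real = -14.3*(-9.7) - (11.1)*1.8 = 118.73
Numerator imag = -11.1*(-9.7) - (-14.3)*1.8 = 133.41
Denominator = 97.33
Re(z) = 118.73/97.33 = 1.2199
Im(z) = 133.41/97.33 = 1.3707

Re(z) = 1.2199, Im(z) = 1.3707


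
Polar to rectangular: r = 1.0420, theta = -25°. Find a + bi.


a = 1.0420*cos(-25°) = 1.0420*0.9063 = 0.9444
b = 1.0420*sin(-25°) = 1.0420*(-0.42262) = -0.4404

0.9444 - 0.4404i


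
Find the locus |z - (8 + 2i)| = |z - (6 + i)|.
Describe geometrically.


Equal distances means the locus is the perpendicular bisector of z1 and z2.
Midpoint = ((8+6)/2, (2+1)/2) = (7.0000, 1.5000)

Perpendicular bisector through (7.0000, 1.5000)


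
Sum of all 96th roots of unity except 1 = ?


With w = e^(2*pi*i/96), all 96 of the 96th roots of unity w^0 = 1, w, ..., w^(95) sum to 0: 1 + w + ... + w^(95) = (1 - w^96)/(1 - w) = 0 since w^96 = 1, w ≠ 1.
Removing the root 1: w + w^2 + ... + w^(95) = 0 - 1 = -1

Sum = -1


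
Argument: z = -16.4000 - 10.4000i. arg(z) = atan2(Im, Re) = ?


Re = -16.4, Im = -10.4
arg = atan2(-10.4, -16.4) = -147.6193 degrees

arg(z) = -147.6193 degrees


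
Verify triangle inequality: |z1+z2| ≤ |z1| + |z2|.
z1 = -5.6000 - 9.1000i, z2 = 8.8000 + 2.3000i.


|z1| = sqrt((-5.6)^2 + (-9.1)^2) = sqrt(114.17) = 10.6850
|z2| = sqrt(8.8^2 + 2.3^2) = sqrt(82.73) = 9.0956
z1+z2 = 3.2000 - 6.8000i
|z1+z2| = sqrt(56.48) = 7.5153
|z1|+|z2| = 10.6850 + 9.0956 = 19.7806

|z1+z2| = 7.5153 ≤ |z1|+|z2| = 19.7806 (verified)


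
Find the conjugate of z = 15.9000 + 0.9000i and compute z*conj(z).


z_bar = 15.9000 - 0.9000i
z*z_bar = 15.9^2 + 0.9^2 = 252.81 + 0.81 = 253.62

z_bar = 15.9000 - 0.9000i, z*z_bar = 253.62


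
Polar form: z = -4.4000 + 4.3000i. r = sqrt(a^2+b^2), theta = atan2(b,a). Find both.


r = sqrt(19.36+18.49) = sqrt(37.85) = 6.1522
theta = atan2(4.3, -4.4) = 135.6585 degrees

r = 6.1522, theta = 135.6585 degrees


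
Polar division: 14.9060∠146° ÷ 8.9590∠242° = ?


r = 14.9060 / 8.9590 = 1.6638
theta = 146° - 242° = -96° = 264° (mod 360)

1.6638 cis(264°)


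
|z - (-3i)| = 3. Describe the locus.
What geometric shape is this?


|z - z0| = r is a circle with center z0 and radius r.
Center = (0, -3), radius = 3

Circle with center (0, -3) and radius 3


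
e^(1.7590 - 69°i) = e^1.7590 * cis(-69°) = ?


e^1.7590 = 5.8066
cos(-69°) = 0.35837
sin(-69°) = -0.9336
Real = 5.8066*0.35837 = 2.0809
Imag = 5.8066*(-0.9336) = -5.4210

2.0809 - 5.4210i


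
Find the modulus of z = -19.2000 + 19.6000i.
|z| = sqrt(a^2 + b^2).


|z| = sqrt((-19.2)^2 + 19.6^2) = sqrt(368.64 + 384.16) = sqrt(752.8) = 27.4372

|z| = 27.4372


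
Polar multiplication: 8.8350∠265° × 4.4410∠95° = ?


r = 8.8350 * 4.4410 = 39.2362
theta = 265° + 95° = 360° = 0° (mod 360)

39.2362 cis(0°)


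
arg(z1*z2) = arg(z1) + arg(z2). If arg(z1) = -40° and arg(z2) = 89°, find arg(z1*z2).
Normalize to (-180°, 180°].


arg(z1*z2) = -40° + 89° = 49°
Normalized to (-180°, 180°]: 49°

49°


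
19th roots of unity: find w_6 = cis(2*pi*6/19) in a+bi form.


Angle = 360*6/19 = 113.6842°
a = cos(113.6842°) = -0.4017
b = sin(113.6842°) = 0.9158

-0.4017 + 0.9158i


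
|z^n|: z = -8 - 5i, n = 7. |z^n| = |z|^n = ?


|z| = sqrt(64+25) = sqrt(89) = 9.4340
|z^7| = |z|^7 = (sqrt(89))^7 = 89^3 * sqrt(89) = 704969*sqrt(89)

|z^7| = 704969*sqrt(89) ≈ 6650664.2447


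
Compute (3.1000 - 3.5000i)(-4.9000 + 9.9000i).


Real = 3.1*(-4.9) - (-3.5)*9.9 = -15.19 - (-34.65) = 19.46
Imag = 3.1*9.9 - (4.9)*(-3.5) = 30.69 + 17.15 = 47.84

19.4600 + 47.8400i


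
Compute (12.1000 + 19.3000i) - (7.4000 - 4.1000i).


Real: 12.1 - 7.4 = 4.7
Imag: 19.3 + 4.1 = 23.4

4.7000 + 23.4000i


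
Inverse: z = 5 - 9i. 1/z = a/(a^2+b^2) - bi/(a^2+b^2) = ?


|z|^2 = 25+81 = 106
1/z = (5 + 9i)/106

1/z = 0.0472 + 0.0849i


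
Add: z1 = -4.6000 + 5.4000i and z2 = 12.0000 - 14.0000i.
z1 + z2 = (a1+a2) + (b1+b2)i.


Real: -4.6 + 12 = 7.4
Imag: 5.4 - 14 = -8.6

7.4000 - 8.6000i


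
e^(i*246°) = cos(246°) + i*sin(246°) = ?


cos(246°) = -0.4067
sin(246°) = -0.9135

e^(i*246°) = -0.4067 - 0.9135i


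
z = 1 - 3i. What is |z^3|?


|z| = sqrt(1+9) = sqrt(10) = 3.1623
|z^3| = |z|^3 = (sqrt(10))^3 = 10*sqrt(10)

|z^3| = 10*sqrt(10) ≈ 31.6228


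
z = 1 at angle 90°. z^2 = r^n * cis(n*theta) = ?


r^2 = 1^2 = 1
n*theta = 2*90° = 180° = 180° (mod 360)
a = 1*cos(180°) = -1.0000
b = 1*sin(180°) = 0

1 cis(180°) = -1.0000 + 0i


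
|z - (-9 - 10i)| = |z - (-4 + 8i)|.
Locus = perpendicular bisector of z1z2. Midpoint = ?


Equal distances means the locus is the perpendicular bisector of z1 and z2.
Midpoint = ((-9+(-4))/2, (-10+8)/2) = (-6.5000, -1.0000)

Perpendicular bisector through (-6.5000, -1.0000)


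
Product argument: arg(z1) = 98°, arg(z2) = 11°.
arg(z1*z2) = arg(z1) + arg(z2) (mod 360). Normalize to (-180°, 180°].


arg(z1*z2) = 98° + 11° = 109°
Normalized to (-180°, 180°]: 109°

109°


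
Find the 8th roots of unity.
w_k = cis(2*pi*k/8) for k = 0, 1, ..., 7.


The 8th roots of unity are cis(360k/8°) for k=0..7
Angle step = 360/8 = 45°
Primitive root: cis(45°)
Primitive root = 0.7071 + 0.7071i

8 roots at angles: 0°, 45°, 90°, 135°, 180°, 225°, 270°, 315°


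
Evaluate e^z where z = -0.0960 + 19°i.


e^-0.0960 = 0.9085
cos(19°) = 0.9455
sin(19°) = 0.3256
Real = 0.9085*0.9455 = 0.8590
Imag = 0.9085*0.3256 = 0.2958

0.8590 + 0.2958i


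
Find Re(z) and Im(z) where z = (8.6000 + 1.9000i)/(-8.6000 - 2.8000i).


Multiply by conjugate: (8.6000 + 1.9000i)(-8.6000 + 2.8000i) / ((-8.6)^2 + (-2.8)^2)
Numerator real = 8.6*(-8.6) + 1.9*(-2.8) = -79.28
Numerator imag = 1.9*(-8.6) - 8.6*(-2.8) = 7.74
Denominator = 81.8
Re(z) = -79.28/81.8 = -0.9692
Im(z) = 7.74/81.8 = 0.0946

Re(z) = -0.9692, Im(z) = 0.0946


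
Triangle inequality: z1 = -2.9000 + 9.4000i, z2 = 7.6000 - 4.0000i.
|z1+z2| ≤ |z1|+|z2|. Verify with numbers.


|z1| = sqrt((-2.9)^2 + 9.4^2) = sqrt(96.77) = 9.8372
|z2| = sqrt(7.6^2 + (-4)^2) = sqrt(73.76) = 8.5884
z1+z2 = 4.7000 + 5.4000i
|z1+z2| = sqrt(51.25) = 7.1589
|z1|+|z2| = 9.8372 + 8.5884 = 18.4256

|z1+z2| = 7.1589 ≤ |z1|+|z2| = 18.4256 (verified)


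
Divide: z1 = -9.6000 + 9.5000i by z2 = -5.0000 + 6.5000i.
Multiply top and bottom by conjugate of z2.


Conjugate of z2 = -5.0000 - 6.5000i
Numerator: (-9.6000 + 9.5000i)(-5.0000 - 6.5000i) = 109.7500 + 14.9000i
Denominator: (-5)^2 + 6.5^2 = 67.25
Result = (109.7500 + 14.9000i)/67.25

1.6320 + 0.2216i


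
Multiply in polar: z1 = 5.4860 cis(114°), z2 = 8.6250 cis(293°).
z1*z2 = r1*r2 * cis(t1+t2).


r = 5.4860 * 8.6250 = 47.3167
theta = 114° + 293° = 407° = 47° (mod 360)

47.3167 cis(47°)


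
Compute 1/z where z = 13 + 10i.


|z|^2 = 169+100 = 269
1/z = (13 - 10i)/269

1/z = 0.0483 - 0.0372i


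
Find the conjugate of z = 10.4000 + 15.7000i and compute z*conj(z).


z_bar = 10.4000 - 15.7000i
z*z_bar = 10.4^2 + 15.7^2 = 108.16 + 246.49 = 354.65

z_bar = 10.4000 - 15.7000i, z*z_bar = 354.65


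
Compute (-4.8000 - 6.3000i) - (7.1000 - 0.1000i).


Real: -4.8 - 7.1 = -11.9
Imag: -6.3 + 0.1 = -6.2

-11.9000 - 6.2000i


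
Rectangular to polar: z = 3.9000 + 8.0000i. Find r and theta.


r = sqrt(15.21+64) = sqrt(79.21) = 8.9000
theta = atan2(8, 3.9) = 64.0108 degrees

r = 8.9000, theta = 64.0108 degrees


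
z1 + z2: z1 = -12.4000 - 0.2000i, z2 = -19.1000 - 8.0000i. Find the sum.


Real: -12.4 - 19.1 = -31.5
Imag: -0.2 - 8 = -8.2

-31.5000 - 8.2000i


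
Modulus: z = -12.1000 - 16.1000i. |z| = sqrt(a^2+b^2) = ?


|z| = sqrt((-12.1)^2 + (-16.1)^2) = sqrt(146.41 + 259.21) = sqrt(405.62) = 20.1400

|z| = 20.1400


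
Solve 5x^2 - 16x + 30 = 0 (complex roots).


disc = (-16)^2 - 4*5*30 = 256 - 600 = -344
sqrt(|disc|) = sqrt(344) = 18.5472
Real part = 16/(2*5) = 1.6000
Imag part = 18.5472/(2*5) = 1.8547

1.6000 ± 1.8547i


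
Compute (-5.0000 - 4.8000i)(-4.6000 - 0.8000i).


Real = -5*(-4.6) - (-4.8)*(-0.8) = 23 - 3.84 = 19.16
Imag = -5*(-0.8) - (4.6)*(-4.8) = 4 + 22.08 = 26.08

19.1600 + 26.0800i


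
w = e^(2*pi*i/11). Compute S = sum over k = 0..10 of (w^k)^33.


The roots are w_k = w^k with w = e^(2*pi*i/11), and (w^k)^33 = (w^33)^k.
So S = 1 + u + u^2 + ... + u^(10) with u = w^33.
33 = 3*11 + 0, so 33 is a multiple of 11 and u = (w^11)^3 = 1.
Every one of the 11 terms equals 1: S = 11

S = 11


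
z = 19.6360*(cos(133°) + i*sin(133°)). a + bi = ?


a = 19.6360*cos(133°) = 19.6360*(-0.681998) = -13.3917
b = 19.6360*sin(133°) = 19.6360*0.731354 = 14.3609

-13.3917 + 14.3609i


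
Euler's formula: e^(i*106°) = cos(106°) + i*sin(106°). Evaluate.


cos(106°) = -0.2756
sin(106°) = 0.9613

e^(i*106°) = -0.2756 + 0.9613i


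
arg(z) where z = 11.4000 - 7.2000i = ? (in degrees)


Re = 11.4, Im = -7.2
arg = atan2(-7.2, 11.4) = -32.2756 degrees

arg(z) = -32.2756 degrees


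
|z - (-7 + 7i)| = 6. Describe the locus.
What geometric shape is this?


|z - z0| = r is a circle with center z0 and radius r.
Center = (-7, 7), radius = 6

Circle with center (-7, 7) and radius 6


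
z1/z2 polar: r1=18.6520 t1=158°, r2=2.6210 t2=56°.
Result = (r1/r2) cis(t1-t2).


r = 18.6520 / 2.6210 = 7.1164
theta = 158° - 56° = 102° = 102° (mod 360)

7.1164 cis(102°)


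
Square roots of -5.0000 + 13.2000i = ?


|z| = sqrt(25+174.24) = 14.1152
sqrt((|z|+a)/2) = sqrt((14.1152+(-5))/2) = sqrt(4.5576) = 2.1349
sqrt((|z|-a)/2) = sqrt((14.1152-(-5))/2) = sqrt(9.5576) = 3.0915

±(2.1349 + 3.0915i) i.e. 2.1349 + 3.0915i and -2.1349 - 3.0915i


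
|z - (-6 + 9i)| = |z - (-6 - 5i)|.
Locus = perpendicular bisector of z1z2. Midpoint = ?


Equal distances means the locus is the perpendicular bisector of z1 and z2.
Midpoint = ((-6+(-6))/2, (9+(-5))/2) = (-6.0000, 2.0000)

Perpendicular bisector through (-6.0000, 2.0000)


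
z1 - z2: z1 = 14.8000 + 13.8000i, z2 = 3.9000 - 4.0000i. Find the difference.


Real: 14.8 - 3.9 = 10.9
Imag: 13.8 + 4 = 17.8

10.9000 + 17.8000i


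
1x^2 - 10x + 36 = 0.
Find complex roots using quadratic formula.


disc = (-10)^2 - 4*1*36 = 100 - 144 = -44
sqrt(|disc|) = sqrt(44) = 6.6332
Real part = 10/(2*1) = 5.0000
Imag part = 6.6332/(2*1) = 3.3166

5.0000 ± 3.3166i


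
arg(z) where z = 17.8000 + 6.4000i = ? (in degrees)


Re = 17.8, Im = 6.4
arg = atan2(6.4, 17.8) = 19.7761 degrees

arg(z) = 19.7761 degrees


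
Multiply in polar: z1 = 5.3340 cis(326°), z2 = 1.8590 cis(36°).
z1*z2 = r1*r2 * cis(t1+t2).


r = 5.3340 * 1.8590 = 9.9159
theta = 326° + 36° = 362° = 2° (mod 360)

9.9159 cis(2°)


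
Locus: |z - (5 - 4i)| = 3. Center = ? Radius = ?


|z - z0| = r is a circle with center z0 and radius r.
Center = (5, -4), radius = 3

Circle with center (5, -4) and radius 3


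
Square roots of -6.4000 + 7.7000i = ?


|z| = sqrt(40.96+59.29) = 10.0125
sqrt((|z|+a)/2) = sqrt((10.0125+(-6.4))/2) = sqrt(1.8062) = 1.3440
sqrt((|z|-a)/2) = sqrt((10.0125-(-6.4))/2) = sqrt(8.2062) = 2.8647

±(1.3440 + 2.8647i) i.e. 1.3440 + 2.8647i and -1.3440 - 2.8647i


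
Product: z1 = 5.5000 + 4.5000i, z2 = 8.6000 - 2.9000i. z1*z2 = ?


Real = 5.5*8.6 - 4.5*(-2.9) = 47.3 - (-13.05) = 60.35
Imag = 5.5*(-2.9) + 8.6*4.5 = -15.95 + 38.7 = 22.75

60.3500 + 22.7500i


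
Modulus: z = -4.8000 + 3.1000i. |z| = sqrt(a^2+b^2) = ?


|z| = sqrt((-4.8)^2 + 3.1^2) = sqrt(23.04 + 9.61) = sqrt(32.65) = 5.7140

|z| = 5.7140


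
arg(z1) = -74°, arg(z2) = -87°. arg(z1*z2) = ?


arg(z1*z2) = -74° - 87° = -161°
Normalized to (-180°, 180°]: -161°

-161°


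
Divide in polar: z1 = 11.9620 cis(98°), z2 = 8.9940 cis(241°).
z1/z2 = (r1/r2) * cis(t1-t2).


r = 11.9620 / 8.9940 = 1.3300
theta = 98° - 241° = -143° = 217° (mod 360)

1.3300 cis(217°)


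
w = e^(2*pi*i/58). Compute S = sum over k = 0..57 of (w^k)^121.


The roots are w_k = w^k with w = e^(2*pi*i/58), and (w^k)^121 = (w^121)^k.
So S = 1 + u + u^2 + ... + u^(57) with u = w^121.
121 = 2*58 + 5, so 121 is not a multiple of 58: u = (w^58)^2 * w^5 = w^5 ≠ 1 (w is a primitive 58th root), while u^58 = (w^58)^121 = 1.
Geometric series: S = (1 - u^58)/(1 - u) = (1 - 1)/(1 - u) = 0

S = 0


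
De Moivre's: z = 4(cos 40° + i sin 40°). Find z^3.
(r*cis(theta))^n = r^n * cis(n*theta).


r^3 = 4^3 = 64
n*theta = 3*40° = 120° = 120° (mod 360)
a = 64*cos(120°) = -32.0000
b = 64*sin(120°) = 55.4256

64 cis(120°) = -32.0000 + 55.4256i


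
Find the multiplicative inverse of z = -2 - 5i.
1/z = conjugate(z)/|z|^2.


|z|^2 = 4+25 = 29
1/z = (-2 + 5i)/29

1/z = -0.0690 + 0.1724i


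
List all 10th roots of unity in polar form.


The 10th roots of unity are cis(360k/10°) for k=0..9
Angle step = 360/10 = 36°
Primitive root: cis(36°)
Primitive root = 0.8090 + 0.5878i

10 roots at angles: 0°, 36°, 72°, 108°, 144°, 180°, 216°, 252°, 288°, 324°


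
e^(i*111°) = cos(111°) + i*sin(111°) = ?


cos(111°) = -0.3584
sin(111°) = 0.9336

e^(i*111°) = -0.3584 + 0.9336i


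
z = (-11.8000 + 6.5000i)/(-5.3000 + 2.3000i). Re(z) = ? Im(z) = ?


Multiply by conjugate: (-11.8000 + 6.5000i)(-5.3000 - 2.3000i) / ((-5.3)^2 + 2.3^2)
Numerator real = -11.8*(-5.3) + 6.5*2.3 = 77.49
Numerator imag = 6.5*(-5.3) - (-11.8)*2.3 = -7.31
Denominator = 33.38
Re(z) = 77.49/33.38 = 2.3214
Im(z) = -7.31/33.38 = -0.2190

Re(z) = 2.3214, Im(z) = -0.2190


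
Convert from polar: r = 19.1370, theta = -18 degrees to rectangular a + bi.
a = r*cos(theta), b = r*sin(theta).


a = 19.1370*cos(-18°) = 19.1370*0.95106 = 18.2004
b = 19.1370*sin(-18°) = 19.1370*(-0.30902) = -5.9137

18.2004 - 5.9137i


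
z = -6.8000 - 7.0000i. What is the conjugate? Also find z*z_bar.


z_bar = -6.8000 + 7.0000i
z*z_bar = (-6.8)^2 + (-7)^2 = 46.24 + 49 = 95.24

z_bar = -6.8000 + 7.0000i, z*z_bar = 95.24


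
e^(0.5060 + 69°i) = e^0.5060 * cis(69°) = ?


e^0.5060 = 1.6586
cos(69°) = 0.3584
sin(69°) = 0.9336
Real = 1.6586*0.3584 = 0.5944
Imag = 1.6586*0.9336 = 1.5485

0.5944 + 1.5485i


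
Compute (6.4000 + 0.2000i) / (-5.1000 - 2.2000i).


Conjugate of z2 = -5.1000 + 2.2000i
Numerator: (6.4000 + 0.2000i)(-5.1000 + 2.2000i) = -33.0800 + 13.0600i
Denominator: (-5.1)^2 + (-2.2)^2 = 30.85
Result = (-33.0800 + 13.0600i)/30.85

-1.0723 + 0.4233i


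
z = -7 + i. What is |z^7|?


|z| = sqrt(49+1) = sqrt(50) = 7.0711
|z^7| = |z|^7 = (sqrt(50))^7 = 50^3 * sqrt(50) = 125000*sqrt(50)

|z^7| = 125000*sqrt(50) ≈ 883883.4765


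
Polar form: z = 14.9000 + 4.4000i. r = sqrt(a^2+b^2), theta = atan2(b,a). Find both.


r = sqrt(222.01+19.36) = sqrt(241.37) = 15.5361
theta = atan2(4.4, 14.9) = 16.4520 degrees

r = 15.5361, theta = 16.4520 degrees


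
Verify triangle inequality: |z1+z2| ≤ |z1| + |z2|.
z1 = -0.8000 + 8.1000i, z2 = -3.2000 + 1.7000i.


|z1| = sqrt((-0.8)^2 + 8.1^2) = sqrt(66.25) = 8.1394
|z2| = sqrt((-3.2)^2 + 1.7^2) = sqrt(13.13) = 3.6235
z1+z2 = -4.0000 + 9.8000i
|z1+z2| = sqrt(112.04) = 10.5849
|z1|+|z2| = 8.1394 + 3.6235 = 11.7629

|z1+z2| = 10.5849 ≤ |z1|+|z2| = 11.7629 (verified)


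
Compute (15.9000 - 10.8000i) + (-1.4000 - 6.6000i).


Real: 15.9 - 1.4 = 14.5
Imag: -10.8 - 6.6 = -17.4

14.5000 - 17.4000i


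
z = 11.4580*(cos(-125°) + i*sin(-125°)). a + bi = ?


a = 11.4580*cos(-125°) = 11.4580*(-0.573576) = -6.5720
b = 11.4580*sin(-125°) = 11.4580*(-0.81915) = -9.3858

-6.5720 - 9.3858i


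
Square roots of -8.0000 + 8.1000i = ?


|z| = sqrt(64+65.61) = 11.3846
sqrt((|z|+a)/2) = sqrt((11.3846+(-8))/2) = sqrt(1.6923) = 1.3009
sqrt((|z|-a)/2) = sqrt((11.3846-(-8))/2) = sqrt(9.6923) = 3.1132

±(1.3009 + 3.1132i) i.e. 1.3009 + 3.1132i and -1.3009 - 3.1132i


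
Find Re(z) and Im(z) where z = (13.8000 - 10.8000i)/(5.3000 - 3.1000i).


Multiply by conjugate: (13.8000 - 10.8000i)(5.3000 + 3.1000i) / (5.3^2 + (-3.1)^2)
Numerator real = 13.8*5.3 - (10.8)*(-3.1) = 106.62
Numerator imag = -10.8*5.3 - 13.8*(-3.1) = -14.46
Denominator = 37.7
Re(z) = 106.62/37.7 = 2.8281
Im(z) = -14.46/37.7 = -0.3836

Re(z) = 2.8281, Im(z) = -0.3836


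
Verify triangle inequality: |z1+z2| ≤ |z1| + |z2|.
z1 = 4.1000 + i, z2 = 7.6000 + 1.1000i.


|z1| = sqrt(4.1^2 + 1^2) = sqrt(17.81) = 4.2202
|z2| = sqrt(7.6^2 + 1.1^2) = sqrt(58.97) = 7.6792
z1+z2 = 11.7000 + 2.1000i
|z1+z2| = sqrt(141.3) = 11.8870
|z1|+|z2| = 4.2202 + 7.6792 = 11.8994

|z1+z2| = 11.8870 ≤ |z1|+|z2| = 11.8994 (verified)


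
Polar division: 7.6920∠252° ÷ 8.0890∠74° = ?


r = 7.6920 / 8.0890 = 0.9509
theta = 252° - 74° = 178° = 178° (mod 360)

0.9509 cis(178°)


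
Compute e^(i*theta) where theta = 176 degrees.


cos(176°) = -0.9976
sin(176°) = 0.0698

e^(i*176°) = -0.9976 + 0.0698i


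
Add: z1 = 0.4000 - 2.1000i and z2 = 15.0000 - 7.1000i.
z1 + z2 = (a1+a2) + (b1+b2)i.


Real: 0.4 + 15 = 15.4
Imag: -2.1 - 7.1 = -9.2

15.4000 - 9.2000i


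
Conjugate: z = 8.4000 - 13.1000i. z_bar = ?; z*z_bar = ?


z_bar = 8.4000 + 13.1000i
z*z_bar = 8.4^2 + (-13.1)^2 = 70.56 + 171.61 = 242.17

z_bar = 8.4000 + 13.1000i, z*z_bar = 242.17


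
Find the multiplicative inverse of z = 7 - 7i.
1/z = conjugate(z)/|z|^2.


|z|^2 = 49+49 = 98
1/z = (7 + 7i)/98

1/z = 0.0714 + 0.0714i


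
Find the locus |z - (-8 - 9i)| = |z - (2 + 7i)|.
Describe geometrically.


Equal distances means the locus is the perpendicular bisector of z1 and z2.
Midpoint = ((-8+2)/2, (-9+7)/2) = (-3.0000, -1.0000)

Perpendicular bisector through (-3.0000, -1.0000)


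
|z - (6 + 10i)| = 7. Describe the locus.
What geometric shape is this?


|z - z0| = r is a circle with center z0 and radius r.
Center = (6, 10), radius = 7

Circle with center (6, 10) and radius 7


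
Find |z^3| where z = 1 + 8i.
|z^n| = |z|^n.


|z| = sqrt(1+64) = sqrt(65) = 8.0623
|z^3| = |z|^3 = (sqrt(65))^3 = 65*sqrt(65)

|z^3| = 65*sqrt(65) ≈ 524.0468


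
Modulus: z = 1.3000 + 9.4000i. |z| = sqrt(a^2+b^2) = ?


|z| = sqrt(1.3^2 + 9.4^2) = sqrt(1.69 + 88.36) = sqrt(90.05) = 9.4895

|z| = 9.4895


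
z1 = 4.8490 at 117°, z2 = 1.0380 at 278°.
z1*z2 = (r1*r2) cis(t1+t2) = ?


r = 4.8490 * 1.0380 = 5.0333
theta = 117° + 278° = 395° = 35° (mod 360)

5.0333 cis(35°)


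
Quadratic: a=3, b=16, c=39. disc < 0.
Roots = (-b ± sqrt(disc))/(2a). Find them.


disc = 16^2 - 4*3*39 = 256 - 468 = -212
sqrt(|disc|) = sqrt(212) = 14.5602
Real part = -16/(2*3) = -2.6667
Imag part = 14.5602/(2*3) = 2.4267

-2.6667 ± 2.4267i


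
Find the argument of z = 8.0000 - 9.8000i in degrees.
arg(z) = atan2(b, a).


Re = 8, Im = -9.8
arg = atan2(-9.8, 8) = -50.7743 degrees

arg(z) = -50.7743 degrees


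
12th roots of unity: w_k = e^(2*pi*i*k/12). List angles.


The 12th roots of unity are cis(360k/12°) for k=0..11
Angle step = 360/12 = 30°
Primitive root: cis(30°)
Primitive root = 0.8660 + 0.5000i

12 roots at angles: 0°, 30°, 60°, 90°, 120°, 150°, 180°, 210°, 240°, 270°, 300°, 330°


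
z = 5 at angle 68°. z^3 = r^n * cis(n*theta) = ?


r^3 = 5^3 = 125
n*theta = 3*68° = 204° = 204° (mod 360)
a = 125*cos(204°) = -114.1932
b = 125*sin(204°) = -50.8421

125 cis(204°) = -114.1932 - 50.8421i


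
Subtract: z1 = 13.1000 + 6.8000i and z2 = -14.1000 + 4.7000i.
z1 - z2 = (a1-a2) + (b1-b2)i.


Real: 13.1 + 14.1 = 27.2
Imag: 6.8 - 4.7 = 2.1

27.2000 + 2.1000i


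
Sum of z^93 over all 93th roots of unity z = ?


The roots are w_k = w^k with w = e^(2*pi*i/93), and (w^k)^93 = (w^93)^k.
So S = 1 + u + u^2 + ... + u^(92) with u = w^93.
93 = 1*93 + 0, so 93 is a multiple of 93 and u = (w^93)^1 = 1.
Every one of the 93 terms equals 1: S = 93

S = 93


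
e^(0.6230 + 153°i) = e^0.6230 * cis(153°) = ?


e^0.6230 = 1.8645
cos(153°) = -0.891
sin(153°) = 0.454
Real = 1.8645*(-0.891) = -1.6613
Imag = 1.8645*0.454 = 0.8465

-1.6613 + 0.8465i


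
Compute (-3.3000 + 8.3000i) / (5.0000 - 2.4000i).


Conjugate of z2 = 5.0000 + 2.4000i
Numerator: (-3.3000 + 8.3000i)(5.0000 + 2.4000i) = -36.4200 + 33.5800i
Denominator: 5^2 + (-2.4)^2 = 30.76
Result = (-36.4200 + 33.5800i)/30.76

-1.1840 + 1.0917i


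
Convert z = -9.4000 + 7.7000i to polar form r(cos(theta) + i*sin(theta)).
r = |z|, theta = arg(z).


r = sqrt(88.36+59.29) = sqrt(147.65) = 12.1511
theta = atan2(7.7, -9.4) = 140.6774 degrees

r = 12.1511, theta = 140.6774 degrees


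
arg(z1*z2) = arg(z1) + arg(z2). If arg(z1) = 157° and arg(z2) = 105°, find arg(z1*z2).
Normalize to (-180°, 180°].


arg(z1*z2) = 157° + 105° = 262°
Normalized to (-180°, 180°]: -98°

-98°


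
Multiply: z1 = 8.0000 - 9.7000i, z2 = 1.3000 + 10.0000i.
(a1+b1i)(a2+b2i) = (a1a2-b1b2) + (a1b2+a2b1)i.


Real = 8*1.3 - (-9.7)*10 = 10.4 - (-97) = 107.4
Imag = 8*10 + 1.3*(-9.7) = 80 - (12.61) = 67.39

107.4000 + 67.3900i


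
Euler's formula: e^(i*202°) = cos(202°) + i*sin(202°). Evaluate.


cos(202°) = -0.9272
sin(202°) = -0.3746

e^(i*202°) = -0.9272 - 0.3746i


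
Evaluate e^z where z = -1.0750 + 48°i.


e^-1.0750 = 0.3413
cos(48°) = 0.6691
sin(48°) = 0.7431
Real = 0.3413*0.6691 = 0.2284
Imag = 0.3413*0.7431 = 0.2536

0.2284 + 0.2536i


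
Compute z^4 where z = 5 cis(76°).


r^4 = 5^4 = 625
n*theta = 4*76° = 304° = 304° (mod 360)
a = 625*cos(304°) = 349.4956
b = 625*sin(304°) = -518.1485

625 cis(304°) = 349.4956 - 518.1485i


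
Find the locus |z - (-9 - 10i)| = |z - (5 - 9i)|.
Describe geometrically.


Equal distances means the locus is the perpendicular bisector of z1 and z2.
Midpoint = ((-9+5)/2, (-10+(-9))/2) = (-2.0000, -9.5000)

Perpendicular bisector through (-2.0000, -9.5000)


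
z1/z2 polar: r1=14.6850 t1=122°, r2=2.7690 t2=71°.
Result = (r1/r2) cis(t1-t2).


r = 14.6850 / 2.7690 = 5.3034
theta = 122° - 71° = 51° = 51° (mod 360)

5.3034 cis(51°)


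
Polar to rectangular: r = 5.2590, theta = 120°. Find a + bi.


a = 5.2590*cos(120°) = 5.2590*(-0.5) = -2.6295
b = 5.2590*sin(120°) = 5.2590*0.866025 = 4.5544

-2.6295 + 4.5544i


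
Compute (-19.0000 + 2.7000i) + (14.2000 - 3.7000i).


Real: -19 + 14.2 = -4.8
Imag: 2.7 - 3.7 = -1

-4.8000 - i


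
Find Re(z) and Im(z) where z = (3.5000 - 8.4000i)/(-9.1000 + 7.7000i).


Multiply by conjugate: (3.5000 - 8.4000i)(-9.1000 - 7.7000i) / ((-9.1)^2 + 7.7^2)
Numerator real = 3.5*(-9.1) - (8.4)*7.7 = -96.53
Numerator imag = -8.4*(-9.1) - 3.5*7.7 = 49.49
Denominator = 142.1
Re(z) = -96.53/142.1 = -0.6793
Im(z) = 49.49/142.1 = 0.3483

Re(z) = -0.6793, Im(z) = 0.3483


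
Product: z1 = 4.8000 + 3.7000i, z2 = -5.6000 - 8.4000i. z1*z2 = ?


Real = 4.8*(-5.6) - 3.7*(-8.4) = -26.88 - (-31.08) = 4.2
Imag = 4.8*(-8.4) - (5.6)*3.7 = -40.32 - (20.72) = -61.04

4.2000 - 61.0400i


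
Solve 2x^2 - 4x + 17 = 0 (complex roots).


disc = (-4)^2 - 4*2*17 = 16 - 136 = -120
sqrt(|disc|) = sqrt(120) = 10.9545
Real part = 4/(2*2) = 1.0000
Imag part = 10.9545/(2*2) = 2.7386

1.0000 ± 2.7386i


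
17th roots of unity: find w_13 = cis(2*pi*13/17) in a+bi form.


Angle = 360*13/17 = 275.2941°
a = cos(275.2941°) = 0.0923
b = sin(275.2941°) = -0.9957

0.0923 - 0.9957i


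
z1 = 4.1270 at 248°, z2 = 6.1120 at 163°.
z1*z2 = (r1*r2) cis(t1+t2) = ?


r = 4.1270 * 6.1120 = 25.2242
theta = 248° + 163° = 411° = 51° (mod 360)

25.2242 cis(51°)


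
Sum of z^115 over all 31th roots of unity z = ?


The roots are w_k = w^k with w = e^(2*pi*i/31), and (w^k)^115 = (w^115)^k.
So S = 1 + u + u^2 + ... + u^(30) with u = w^115.
115 = 3*31 + 22, so 115 is not a multiple of 31: u = (w^31)^3 * w^22 = w^22 ≠ 1 (w is a primitive 31th root), while u^31 = (w^31)^115 = 1.
Geometric series: S = (1 - u^31)/(1 - u) = (1 - 1)/(1 - u) = 0

S = 0


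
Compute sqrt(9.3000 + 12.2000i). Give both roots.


|z| = sqrt(86.49+148.84) = 15.3405
sqrt((|z|+a)/2) = sqrt((15.3405+9.3)/2) = sqrt(12.3202) = 3.5100
sqrt((|z|-a)/2) = sqrt((15.3405-9.3)/2) = sqrt(3.0202) = 1.7379

±(3.5100 + 1.7379i) i.e. 3.5100 + 1.7379i and -3.5100 - 1.7379i


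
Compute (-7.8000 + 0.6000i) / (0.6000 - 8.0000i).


Conjugate of z2 = 0.6000 + 8.0000i
Numerator: (-7.8000 + 0.6000i)(0.6000 + 8.0000i) = -9.4800 - 62.0400i
Denominator: 0.6^2 + (-8)^2 = 64.36
Result = (-9.4800 - 62.0400i)/64.36

-0.1473 - 0.9640i


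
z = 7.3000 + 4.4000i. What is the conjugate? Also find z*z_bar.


z_bar = 7.3000 - 4.4000i
z*z_bar = 7.3^2 + 4.4^2 = 53.29 + 19.36 = 72.65

z_bar = 7.3000 - 4.4000i, z*z_bar = 72.65


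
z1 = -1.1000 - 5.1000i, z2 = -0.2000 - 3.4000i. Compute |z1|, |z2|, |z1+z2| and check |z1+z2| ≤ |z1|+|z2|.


|z1| = sqrt((-1.1)^2 + (-5.1)^2) = sqrt(27.22) = 5.2173
|z2| = sqrt((-0.2)^2 + (-3.4)^2) = sqrt(11.6) = 3.4059
z1+z2 = -1.3000 - 8.5000i
|z1+z2| = sqrt(73.94) = 8.5988
|z1|+|z2| = 5.2173 + 3.4059 = 8.6232

|z1+z2| = 8.5988 ≤ |z1|+|z2| = 8.6232 (verified)


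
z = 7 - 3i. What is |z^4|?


|z| = sqrt(49+9) = sqrt(58) = 7.6158
|z^4| = |z|^4 = (sqrt(58))^4 = 58^2 = 3364

|z^4| = 3364


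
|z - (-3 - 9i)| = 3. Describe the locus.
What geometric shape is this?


|z - z0| = r is a circle with center z0 and radius r.
Center = (-3, -9), radius = 3

Circle with center (-3, -9) and radius 3


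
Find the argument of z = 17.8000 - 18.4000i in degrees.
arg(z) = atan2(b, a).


Re = 17.8, Im = -18.4
arg = atan2(-18.4, 17.8) = -45.9496 degrees

arg(z) = -45.9496 degrees


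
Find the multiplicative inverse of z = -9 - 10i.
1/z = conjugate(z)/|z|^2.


|z|^2 = 81+100 = 181
1/z = (-9 + 10i)/181

1/z = -0.0497 + 0.0552i


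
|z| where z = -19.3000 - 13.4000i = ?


|z| = sqrt((-19.3)^2 + (-13.4)^2) = sqrt(372.49 + 179.56) = sqrt(552.05) = 23.4957

|z| = 23.4957


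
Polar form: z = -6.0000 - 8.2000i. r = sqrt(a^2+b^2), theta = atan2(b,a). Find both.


r = sqrt(36+67.24) = sqrt(103.24) = 10.1607
theta = atan2(-8.2, -6) = -126.1932 degrees

r = 10.1607, theta = -126.1932 degrees


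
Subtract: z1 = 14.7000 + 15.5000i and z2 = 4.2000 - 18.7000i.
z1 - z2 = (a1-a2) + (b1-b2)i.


Real: 14.7 - 4.2 = 10.5
Imag: 15.5 + 18.7 = 34.2

10.5000 + 34.2000i


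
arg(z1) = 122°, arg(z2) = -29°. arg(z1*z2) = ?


arg(z1*z2) = 122° - 29° = 93°
Normalized to (-180°, 180°]: 93°

93°


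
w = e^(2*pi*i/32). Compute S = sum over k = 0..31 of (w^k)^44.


The roots are w_k = w^k with w = e^(2*pi*i/32), and (w^k)^44 = (w^44)^k.
So S = 1 + u + u^2 + ... + u^(31) with u = w^44.
44 = 1*32 + 12, so 44 is not a multiple of 32: u = (w^32)^1 * w^12 = w^12 ≠ 1 (w is a primitive 32th root), while u^32 = (w^32)^44 = 1.
Geometric series: S = (1 - u^32)/(1 - u) = (1 - 1)/(1 - u) = 0

S = 0


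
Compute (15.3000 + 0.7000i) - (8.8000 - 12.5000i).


Real: 15.3 - 8.8 = 6.5
Imag: 0.7 + 12.5 = 13.2

6.5000 + 13.2000i


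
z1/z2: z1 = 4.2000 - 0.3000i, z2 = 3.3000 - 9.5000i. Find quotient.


Conjugate of z2 = 3.3000 + 9.5000i
Numerator: (4.2000 - 0.3000i)(3.3000 + 9.5000i) = 16.7100 + 38.9100i
Denominator: 3.3^2 + (-9.5)^2 = 101.14
Result = (16.7100 + 38.9100i)/101.14

0.1652 + 0.3847i


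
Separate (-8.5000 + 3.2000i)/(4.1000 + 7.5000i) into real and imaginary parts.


Multiply by conjugate: (-8.5000 + 3.2000i)(4.1000 - 7.5000i) / (4.1^2 + 7.5^2)
Numerator real = -8.5*4.1 + 3.2*7.5 = -10.85
Numerator imag = 3.2*4.1 - (-8.5)*7.5 = 76.87
Denominator = 73.06
Re(z) = -10.85/73.06 = -0.1485
Im(z) = 76.87/73.06 = 1.0521

Re(z) = -0.1485, Im(z) = 1.0521


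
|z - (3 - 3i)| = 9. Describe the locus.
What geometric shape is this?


|z - z0| = r is a circle with center z0 and radius r.
Center = (3, -3), radius = 9

Circle with center (3, -3) and radius 9


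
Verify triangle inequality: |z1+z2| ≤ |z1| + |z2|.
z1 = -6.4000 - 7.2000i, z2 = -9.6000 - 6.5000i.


|z1| = sqrt((-6.4)^2 + (-7.2)^2) = sqrt(92.8) = 9.6333
|z2| = sqrt((-9.6)^2 + (-6.5)^2) = sqrt(134.41) = 11.5935
z1+z2 = -16.0000 - 13.7000i
|z1+z2| = sqrt(443.69) = 21.0640
|z1|+|z2| = 9.6333 + 11.5935 = 21.2268

|z1+z2| = 21.0640 ≤ |z1|+|z2| = 21.2268 (verified)


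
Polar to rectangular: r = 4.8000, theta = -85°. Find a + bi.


a = 4.8000*cos(-85°) = 4.8000*0.087156 = 0.4183
b = 4.8000*sin(-85°) = 4.8000*(-0.99619) = -4.7817

0.4183 - 4.7817i


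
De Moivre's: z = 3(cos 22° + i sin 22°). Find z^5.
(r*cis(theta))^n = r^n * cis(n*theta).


r^5 = 3^5 = 243
n*theta = 5*22° = 110° = 110° (mod 360)
a = 243*cos(110°) = -83.1109
b = 243*sin(110°) = 228.3453

243 cis(110°) = -83.1109 + 228.3453i


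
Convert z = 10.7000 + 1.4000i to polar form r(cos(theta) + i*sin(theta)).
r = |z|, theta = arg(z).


r = sqrt(114.49+1.96) = sqrt(116.45) = 10.7912
theta = atan2(1.4, 10.7) = 7.4543 degrees

r = 10.7912, theta = 7.4543 degrees


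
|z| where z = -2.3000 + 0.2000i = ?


|z| = sqrt((-2.3)^2 + 0.2^2) = sqrt(5.29 + 0.04) = sqrt(5.33) = 2.3087

|z| = 2.3087


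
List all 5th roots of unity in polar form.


The 5th roots of unity are cis(360k/5°) for k=0..4
Angle step = 360/5 = 72°
Primitive root: cis(72°)
Primitive root = 0.3090 + 0.9511i

5 roots at angles: 0°, 72°, 144°, 216°, 288°


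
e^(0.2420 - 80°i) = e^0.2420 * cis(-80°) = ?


e^0.2420 = 1.2738
cos(-80°) = 0.17365
sin(-80°) = -0.9848
Real = 1.2738*0.17365 = 0.2212
Imag = 1.2738*(-0.9848) = -1.2544

0.2212 - 1.2544i


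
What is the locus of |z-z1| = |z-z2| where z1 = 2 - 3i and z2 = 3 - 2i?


Equal distances means the locus is the perpendicular bisector of z1 and z2.
Midpoint = ((2+3)/2, (-3+(-2))/2) = (2.5000, -2.5000)

Perpendicular bisector through (2.5000, -2.5000)


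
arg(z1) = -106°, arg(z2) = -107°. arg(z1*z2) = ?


arg(z1*z2) = -106° - 107° = -213°
Normalized to (-180°, 180°]: 147°

147°


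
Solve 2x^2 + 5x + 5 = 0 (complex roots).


disc = 5^2 - 4*2*5 = 25 - 40 = -15
sqrt(|disc|) = sqrt(15) = 3.8730
Real part = -5/(2*2) = -1.2500
Imag part = 3.8730/(2*2) = 0.9682

-1.2500 ± 0.9682i
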